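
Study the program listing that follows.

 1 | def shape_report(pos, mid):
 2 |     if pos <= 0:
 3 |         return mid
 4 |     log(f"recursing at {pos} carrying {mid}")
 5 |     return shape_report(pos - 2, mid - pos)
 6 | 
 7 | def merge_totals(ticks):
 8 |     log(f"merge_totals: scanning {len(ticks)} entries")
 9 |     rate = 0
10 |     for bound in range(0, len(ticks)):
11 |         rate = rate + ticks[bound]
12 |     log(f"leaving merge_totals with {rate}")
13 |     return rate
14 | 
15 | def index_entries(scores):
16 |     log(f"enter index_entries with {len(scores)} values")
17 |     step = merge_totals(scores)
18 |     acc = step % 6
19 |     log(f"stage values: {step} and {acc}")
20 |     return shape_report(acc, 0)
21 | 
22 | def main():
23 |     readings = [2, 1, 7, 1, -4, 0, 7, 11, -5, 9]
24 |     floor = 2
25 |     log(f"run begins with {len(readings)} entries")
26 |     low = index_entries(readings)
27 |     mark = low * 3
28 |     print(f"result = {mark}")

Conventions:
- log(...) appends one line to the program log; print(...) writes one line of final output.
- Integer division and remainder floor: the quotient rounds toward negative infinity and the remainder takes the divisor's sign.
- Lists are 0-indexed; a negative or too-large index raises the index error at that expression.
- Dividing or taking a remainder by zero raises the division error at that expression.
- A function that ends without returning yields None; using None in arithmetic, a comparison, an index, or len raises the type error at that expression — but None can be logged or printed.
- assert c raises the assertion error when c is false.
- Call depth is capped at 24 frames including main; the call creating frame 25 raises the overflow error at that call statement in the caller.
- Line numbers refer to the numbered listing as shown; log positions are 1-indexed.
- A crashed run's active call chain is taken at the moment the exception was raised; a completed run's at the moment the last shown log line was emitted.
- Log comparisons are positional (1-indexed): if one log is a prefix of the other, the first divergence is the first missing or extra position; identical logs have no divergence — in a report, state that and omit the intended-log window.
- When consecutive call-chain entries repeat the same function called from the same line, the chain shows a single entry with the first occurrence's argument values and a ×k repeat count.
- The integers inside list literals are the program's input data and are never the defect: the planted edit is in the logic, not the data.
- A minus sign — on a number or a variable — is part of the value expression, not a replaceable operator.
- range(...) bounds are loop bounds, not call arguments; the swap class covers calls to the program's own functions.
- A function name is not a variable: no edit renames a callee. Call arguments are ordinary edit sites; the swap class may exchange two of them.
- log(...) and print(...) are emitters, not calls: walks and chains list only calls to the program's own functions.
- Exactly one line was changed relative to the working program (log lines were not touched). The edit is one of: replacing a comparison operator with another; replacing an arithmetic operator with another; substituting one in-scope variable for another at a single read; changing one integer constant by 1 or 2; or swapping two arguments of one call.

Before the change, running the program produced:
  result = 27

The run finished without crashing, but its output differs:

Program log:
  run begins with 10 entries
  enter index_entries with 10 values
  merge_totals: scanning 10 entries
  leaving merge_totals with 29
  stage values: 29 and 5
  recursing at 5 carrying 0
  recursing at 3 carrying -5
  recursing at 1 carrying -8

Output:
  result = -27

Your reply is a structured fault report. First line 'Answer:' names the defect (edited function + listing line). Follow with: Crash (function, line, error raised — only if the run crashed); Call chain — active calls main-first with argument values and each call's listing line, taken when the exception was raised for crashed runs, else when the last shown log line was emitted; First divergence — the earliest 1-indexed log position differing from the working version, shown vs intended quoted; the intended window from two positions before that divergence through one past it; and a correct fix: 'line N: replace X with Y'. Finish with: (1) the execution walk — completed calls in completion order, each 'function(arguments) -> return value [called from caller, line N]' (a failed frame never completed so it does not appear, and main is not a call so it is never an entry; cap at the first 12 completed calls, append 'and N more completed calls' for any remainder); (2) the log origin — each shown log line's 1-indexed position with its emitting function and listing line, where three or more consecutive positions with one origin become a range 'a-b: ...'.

Answer: the defect is in shape_report at line 5.
The tell: Position 7 is the first bad log line: 'recursing at 3 carrying -5' should read 'recursing at 3 carrying 5'.
Call chain: main -> index_entries([2, 1, 7, 1, -4, 0, 7, 11, -5, 9]) (called at line 26) -> shape_report(5, 0) (called at line 20) -> shape_report(3, -5) (called at line 5) ×2.
First divergence: at position 7 the run shows 'recursing at 3 carrying -5' where the working version logs 'recursing at 3 carrying 5'.
Intended log window:
  5: stage values: 29 and 5
  6: recursing at 5 carrying 0
  7: recursing at 3 carrying 5
  8: recursing at 1 carrying 8
Execution walk:
  merge_totals([2, 1, 7, 1, -4, 0, 7, 11, -5, 9]) -> 29  [called from index_entries, line 17]
  shape_report(-1, -9) -> -9  [called from shape_report, line 5]
  shape_report(1, -8) -> -9  [called from shape_report, line 5]
  shape_report(3, -5) -> -9  [called from shape_report, line 5]
  shape_report(5, 0) -> -9  [called from index_entries, line 20]
  index_entries([2, 1, 7, 1, -4, 0, 7, 11, -5, 9]) -> -9  [called from main, line 26]
Origin of each log line:
  1: emitted by main (line 25)
  2: emitted by index_entries (line 16)
  3: emitted by merge_totals (line 8)
  4: emitted by merge_totals (line 12)
  5: emitted by index_entries (line 19)
  6-8: emitted by shape_report (line 4)
A correct fix: line 5: replace `mid - pos` with `mid + pos`.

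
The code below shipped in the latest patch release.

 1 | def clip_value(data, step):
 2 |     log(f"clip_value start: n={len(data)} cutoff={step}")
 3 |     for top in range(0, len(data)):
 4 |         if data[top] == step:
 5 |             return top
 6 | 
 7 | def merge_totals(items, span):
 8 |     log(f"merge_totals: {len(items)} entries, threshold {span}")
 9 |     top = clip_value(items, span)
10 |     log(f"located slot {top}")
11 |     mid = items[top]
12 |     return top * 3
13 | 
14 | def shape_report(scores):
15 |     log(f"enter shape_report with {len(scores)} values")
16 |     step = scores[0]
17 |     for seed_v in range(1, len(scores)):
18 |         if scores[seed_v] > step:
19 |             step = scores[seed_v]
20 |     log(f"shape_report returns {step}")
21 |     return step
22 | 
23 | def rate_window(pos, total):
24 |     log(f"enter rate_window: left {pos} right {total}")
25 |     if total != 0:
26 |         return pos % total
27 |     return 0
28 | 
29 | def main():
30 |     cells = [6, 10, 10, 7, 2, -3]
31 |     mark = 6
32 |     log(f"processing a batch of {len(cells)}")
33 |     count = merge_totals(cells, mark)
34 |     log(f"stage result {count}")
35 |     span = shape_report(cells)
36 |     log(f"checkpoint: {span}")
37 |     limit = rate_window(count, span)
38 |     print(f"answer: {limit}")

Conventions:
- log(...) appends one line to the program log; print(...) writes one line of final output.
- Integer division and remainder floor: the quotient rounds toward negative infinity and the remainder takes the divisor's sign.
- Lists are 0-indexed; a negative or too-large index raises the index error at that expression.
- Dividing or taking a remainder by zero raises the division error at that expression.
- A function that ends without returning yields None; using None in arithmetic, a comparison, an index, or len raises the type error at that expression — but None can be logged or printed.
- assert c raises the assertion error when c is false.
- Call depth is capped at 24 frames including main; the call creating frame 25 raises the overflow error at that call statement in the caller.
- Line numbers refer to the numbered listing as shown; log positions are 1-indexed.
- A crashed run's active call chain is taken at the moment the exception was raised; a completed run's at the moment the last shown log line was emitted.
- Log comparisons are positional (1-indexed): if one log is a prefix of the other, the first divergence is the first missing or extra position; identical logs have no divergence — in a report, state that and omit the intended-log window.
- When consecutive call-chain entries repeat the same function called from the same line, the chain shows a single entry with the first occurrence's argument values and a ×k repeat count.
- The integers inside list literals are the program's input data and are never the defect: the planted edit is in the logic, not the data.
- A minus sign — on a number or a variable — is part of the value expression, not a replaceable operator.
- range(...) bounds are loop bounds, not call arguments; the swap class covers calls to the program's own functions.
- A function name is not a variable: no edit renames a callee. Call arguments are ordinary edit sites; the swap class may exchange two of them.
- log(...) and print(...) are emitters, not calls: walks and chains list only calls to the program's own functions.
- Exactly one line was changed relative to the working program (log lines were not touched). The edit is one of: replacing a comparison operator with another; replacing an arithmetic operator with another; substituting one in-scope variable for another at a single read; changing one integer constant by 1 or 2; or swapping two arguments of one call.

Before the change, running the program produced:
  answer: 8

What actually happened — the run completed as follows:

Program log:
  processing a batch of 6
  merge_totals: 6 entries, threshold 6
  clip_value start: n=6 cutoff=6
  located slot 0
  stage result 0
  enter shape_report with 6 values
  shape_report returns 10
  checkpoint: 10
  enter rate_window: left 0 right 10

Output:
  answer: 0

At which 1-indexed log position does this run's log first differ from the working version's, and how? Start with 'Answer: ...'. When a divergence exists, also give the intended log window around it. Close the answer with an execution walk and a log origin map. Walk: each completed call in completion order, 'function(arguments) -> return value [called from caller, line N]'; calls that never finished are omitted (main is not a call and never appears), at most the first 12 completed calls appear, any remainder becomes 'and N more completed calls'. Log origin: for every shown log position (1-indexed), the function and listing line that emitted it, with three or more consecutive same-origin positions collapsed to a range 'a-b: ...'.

Answer: position 5 — the shown line 'stage result 0' should read 'stage result 18'.
Intended log window:
  3: clip_value start: n=6 cutoff=6
  4: located slot 0
  5: stage result 18
  6: enter shape_report with 6 values
Execution walk:
  clip_value([6, 10, 10, 7, 2, -3], 6) -> 0  [called from merge_totals, line 9]
  merge_totals([6, 10, 10, 7, 2, -3], 6) -> 0  [called from main, line 33]
  shape_report([6, 10, 10, 7, 2, -3]) -> 10  [called from main, line 35]
  rate_window(0, 10) -> 0  [called from main, line 37]
Log origin:
  1: from main, line 32
  2: from merge_totals, line 8
  3: from clip_value, line 2
  4: from merge_totals, line 10
  5: from main, line 34
  6: from shape_report, line 15
  7: from shape_report, line 20
  8: from main, line 36
  9: from rate_window, line 24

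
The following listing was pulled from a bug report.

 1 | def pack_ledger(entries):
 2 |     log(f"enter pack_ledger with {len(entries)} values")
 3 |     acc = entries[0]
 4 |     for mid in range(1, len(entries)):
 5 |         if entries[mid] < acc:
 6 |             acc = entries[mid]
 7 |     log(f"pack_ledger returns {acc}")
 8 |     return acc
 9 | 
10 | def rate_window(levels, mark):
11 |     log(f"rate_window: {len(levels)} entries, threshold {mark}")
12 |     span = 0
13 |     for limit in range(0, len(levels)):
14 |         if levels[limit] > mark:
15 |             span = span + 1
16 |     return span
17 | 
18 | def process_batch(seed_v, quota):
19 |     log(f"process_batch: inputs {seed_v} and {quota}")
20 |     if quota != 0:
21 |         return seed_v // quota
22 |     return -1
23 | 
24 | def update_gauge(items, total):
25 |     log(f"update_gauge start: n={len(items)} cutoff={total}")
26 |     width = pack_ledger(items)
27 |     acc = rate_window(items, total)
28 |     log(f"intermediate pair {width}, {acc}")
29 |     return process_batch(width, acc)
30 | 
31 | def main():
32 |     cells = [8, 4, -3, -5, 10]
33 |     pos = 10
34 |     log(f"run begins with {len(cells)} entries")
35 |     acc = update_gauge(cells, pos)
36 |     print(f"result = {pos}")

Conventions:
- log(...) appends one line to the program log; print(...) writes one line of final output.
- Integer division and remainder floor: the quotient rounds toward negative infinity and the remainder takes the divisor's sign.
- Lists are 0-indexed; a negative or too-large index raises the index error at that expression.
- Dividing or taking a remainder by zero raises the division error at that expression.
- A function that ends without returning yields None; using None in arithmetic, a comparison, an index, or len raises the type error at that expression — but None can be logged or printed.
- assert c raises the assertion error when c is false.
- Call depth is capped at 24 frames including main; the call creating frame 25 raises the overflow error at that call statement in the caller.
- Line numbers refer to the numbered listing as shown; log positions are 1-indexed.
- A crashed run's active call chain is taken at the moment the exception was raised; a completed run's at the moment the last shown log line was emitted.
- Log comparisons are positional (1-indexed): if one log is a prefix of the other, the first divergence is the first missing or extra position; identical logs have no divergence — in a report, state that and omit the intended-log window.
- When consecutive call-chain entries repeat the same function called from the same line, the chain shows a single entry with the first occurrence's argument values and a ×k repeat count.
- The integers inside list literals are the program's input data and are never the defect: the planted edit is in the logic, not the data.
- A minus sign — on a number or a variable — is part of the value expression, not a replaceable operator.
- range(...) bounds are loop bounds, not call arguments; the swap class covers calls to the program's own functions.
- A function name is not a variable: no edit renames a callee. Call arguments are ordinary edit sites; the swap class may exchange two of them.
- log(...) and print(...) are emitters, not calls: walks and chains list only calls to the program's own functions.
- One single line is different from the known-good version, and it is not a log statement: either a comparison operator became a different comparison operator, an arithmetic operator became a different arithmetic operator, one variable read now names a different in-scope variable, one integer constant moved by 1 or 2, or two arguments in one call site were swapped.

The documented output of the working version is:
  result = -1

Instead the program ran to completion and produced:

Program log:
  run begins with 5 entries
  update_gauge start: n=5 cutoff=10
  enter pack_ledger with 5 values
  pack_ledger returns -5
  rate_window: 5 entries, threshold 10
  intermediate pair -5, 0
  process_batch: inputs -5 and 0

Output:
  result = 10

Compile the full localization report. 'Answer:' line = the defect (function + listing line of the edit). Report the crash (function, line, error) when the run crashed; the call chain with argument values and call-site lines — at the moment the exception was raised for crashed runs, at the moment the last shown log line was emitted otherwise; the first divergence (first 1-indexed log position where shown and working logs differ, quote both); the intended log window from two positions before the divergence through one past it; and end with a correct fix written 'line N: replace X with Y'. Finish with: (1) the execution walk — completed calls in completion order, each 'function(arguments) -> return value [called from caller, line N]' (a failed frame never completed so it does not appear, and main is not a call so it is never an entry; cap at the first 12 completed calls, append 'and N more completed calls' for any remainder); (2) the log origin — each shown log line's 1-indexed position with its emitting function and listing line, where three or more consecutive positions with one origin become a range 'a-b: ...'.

Answer: the defect is in main at line 36.
Core observation: Nothing in the log betrays the bug — only the output does.
Call chain: main -> update_gauge([8, 4, -3, -5, 10], 10) (called at line 35) -> process_batch(-5, 0) (called at line 29).
First divergence: there is none — every log position agrees.
Execution walk:
  pack_ledger([8, 4, -3, -5, 10]) -> -5  [called from update_gauge, line 26]
  rate_window([8, 4, -3, -5, 10], 10) -> 0  [called from update_gauge, line 27]
  process_batch(-5, 0) -> -1  [called from update_gauge, line 29]
  update_gauge([8, 4, -3, -5, 10], 10) -> -1  [called from main, line 35]
Origin of each log line:
  1: logged in main at line 34
  2: logged in update_gauge at line 25
  3: logged in pack_ledger at line 2
  4: logged in pack_ledger at line 7
  5: logged in rate_window at line 11
  6: logged in update_gauge at line 28
  7: logged in process_batch at line 19
A correct fix: line 36: replace `pos` with `acc`.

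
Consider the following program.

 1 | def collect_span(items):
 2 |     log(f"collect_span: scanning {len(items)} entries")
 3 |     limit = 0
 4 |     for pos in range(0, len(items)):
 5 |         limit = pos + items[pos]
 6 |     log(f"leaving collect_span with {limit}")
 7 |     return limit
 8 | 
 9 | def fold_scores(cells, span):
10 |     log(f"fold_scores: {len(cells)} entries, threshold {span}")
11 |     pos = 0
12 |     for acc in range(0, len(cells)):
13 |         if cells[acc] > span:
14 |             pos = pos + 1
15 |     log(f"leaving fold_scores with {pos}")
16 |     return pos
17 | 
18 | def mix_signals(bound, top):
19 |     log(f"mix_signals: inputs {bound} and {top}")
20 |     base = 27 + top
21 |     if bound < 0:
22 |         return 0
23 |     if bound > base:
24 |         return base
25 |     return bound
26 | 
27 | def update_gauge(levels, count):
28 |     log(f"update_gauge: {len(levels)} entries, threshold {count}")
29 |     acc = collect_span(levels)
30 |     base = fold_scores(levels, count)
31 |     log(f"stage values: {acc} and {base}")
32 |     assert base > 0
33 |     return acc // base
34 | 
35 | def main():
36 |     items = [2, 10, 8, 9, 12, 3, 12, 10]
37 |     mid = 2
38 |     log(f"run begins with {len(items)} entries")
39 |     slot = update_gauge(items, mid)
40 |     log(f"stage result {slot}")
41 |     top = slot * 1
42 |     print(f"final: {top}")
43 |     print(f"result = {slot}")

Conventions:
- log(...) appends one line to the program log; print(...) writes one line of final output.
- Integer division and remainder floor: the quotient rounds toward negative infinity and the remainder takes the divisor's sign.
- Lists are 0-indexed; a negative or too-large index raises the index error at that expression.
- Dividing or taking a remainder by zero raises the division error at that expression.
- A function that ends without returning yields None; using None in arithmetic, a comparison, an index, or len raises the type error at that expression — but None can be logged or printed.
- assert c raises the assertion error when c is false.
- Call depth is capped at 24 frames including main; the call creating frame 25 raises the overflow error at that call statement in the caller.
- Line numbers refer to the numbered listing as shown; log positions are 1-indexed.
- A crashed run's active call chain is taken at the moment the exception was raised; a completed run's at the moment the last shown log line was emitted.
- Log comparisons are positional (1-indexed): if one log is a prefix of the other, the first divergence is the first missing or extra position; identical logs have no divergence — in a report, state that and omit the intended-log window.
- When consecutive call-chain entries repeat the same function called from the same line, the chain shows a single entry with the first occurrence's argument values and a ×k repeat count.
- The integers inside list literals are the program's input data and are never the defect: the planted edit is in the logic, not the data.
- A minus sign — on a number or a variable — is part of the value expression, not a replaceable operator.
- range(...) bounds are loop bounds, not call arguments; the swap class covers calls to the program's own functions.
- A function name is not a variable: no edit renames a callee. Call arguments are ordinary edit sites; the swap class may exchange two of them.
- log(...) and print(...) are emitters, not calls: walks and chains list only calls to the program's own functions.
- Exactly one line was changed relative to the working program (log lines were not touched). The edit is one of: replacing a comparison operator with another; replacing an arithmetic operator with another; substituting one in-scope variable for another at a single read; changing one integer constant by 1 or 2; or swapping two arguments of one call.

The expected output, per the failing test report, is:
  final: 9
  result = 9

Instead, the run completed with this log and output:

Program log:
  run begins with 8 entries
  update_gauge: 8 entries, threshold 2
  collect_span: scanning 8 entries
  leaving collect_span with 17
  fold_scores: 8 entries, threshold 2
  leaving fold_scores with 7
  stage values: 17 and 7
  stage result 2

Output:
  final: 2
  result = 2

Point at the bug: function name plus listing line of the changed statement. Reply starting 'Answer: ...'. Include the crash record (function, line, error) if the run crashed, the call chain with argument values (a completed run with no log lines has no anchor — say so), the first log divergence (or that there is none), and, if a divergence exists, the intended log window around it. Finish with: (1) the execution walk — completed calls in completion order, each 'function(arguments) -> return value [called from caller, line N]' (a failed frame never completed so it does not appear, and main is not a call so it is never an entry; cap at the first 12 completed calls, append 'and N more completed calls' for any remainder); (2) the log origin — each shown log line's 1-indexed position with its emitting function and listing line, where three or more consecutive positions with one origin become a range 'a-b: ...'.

Answer: the defect is in collect_span at line 5.
Core observation: At log position 4 the runs split — shown 'leaving collect_span with 17', but the working version logs 'leaving collect_span with 66'.
Call chain: main.
First divergence: position 4 — the shown line 'leaving collect_span with 17' should read 'leaving collect_span with 66'.
Intended log window:
  2: update_gauge: 8 entries, threshold 2
  3: collect_span: scanning 8 entries
  4: leaving collect_span with 66
  5: fold_scores: 8 entries, threshold 2
Execution walk:
  collect_span([2, 10, 8, 9, 12, 3, 12, 10]) -> 17  [called from update_gauge, line 29]
  fold_scores([2, 10, 8, 9, 12, 3, 12, 10], 2) -> 7  [called from update_gauge, line 30]
  update_gauge([2, 10, 8, 9, 12, 3, 12, 10], 2) -> 2  [called from main, line 39]
Origin of each log line:
  1: emitted by main (line 38)
  2: emitted by update_gauge (line 28)
  3: emitted by collect_span (line 2)
  4: emitted by collect_span (line 6)
  5: emitted by fold_scores (line 10)
  6: emitted by fold_scores (line 15)
  7: emitted by update_gauge (line 31)
  8: emitted by main (line 40)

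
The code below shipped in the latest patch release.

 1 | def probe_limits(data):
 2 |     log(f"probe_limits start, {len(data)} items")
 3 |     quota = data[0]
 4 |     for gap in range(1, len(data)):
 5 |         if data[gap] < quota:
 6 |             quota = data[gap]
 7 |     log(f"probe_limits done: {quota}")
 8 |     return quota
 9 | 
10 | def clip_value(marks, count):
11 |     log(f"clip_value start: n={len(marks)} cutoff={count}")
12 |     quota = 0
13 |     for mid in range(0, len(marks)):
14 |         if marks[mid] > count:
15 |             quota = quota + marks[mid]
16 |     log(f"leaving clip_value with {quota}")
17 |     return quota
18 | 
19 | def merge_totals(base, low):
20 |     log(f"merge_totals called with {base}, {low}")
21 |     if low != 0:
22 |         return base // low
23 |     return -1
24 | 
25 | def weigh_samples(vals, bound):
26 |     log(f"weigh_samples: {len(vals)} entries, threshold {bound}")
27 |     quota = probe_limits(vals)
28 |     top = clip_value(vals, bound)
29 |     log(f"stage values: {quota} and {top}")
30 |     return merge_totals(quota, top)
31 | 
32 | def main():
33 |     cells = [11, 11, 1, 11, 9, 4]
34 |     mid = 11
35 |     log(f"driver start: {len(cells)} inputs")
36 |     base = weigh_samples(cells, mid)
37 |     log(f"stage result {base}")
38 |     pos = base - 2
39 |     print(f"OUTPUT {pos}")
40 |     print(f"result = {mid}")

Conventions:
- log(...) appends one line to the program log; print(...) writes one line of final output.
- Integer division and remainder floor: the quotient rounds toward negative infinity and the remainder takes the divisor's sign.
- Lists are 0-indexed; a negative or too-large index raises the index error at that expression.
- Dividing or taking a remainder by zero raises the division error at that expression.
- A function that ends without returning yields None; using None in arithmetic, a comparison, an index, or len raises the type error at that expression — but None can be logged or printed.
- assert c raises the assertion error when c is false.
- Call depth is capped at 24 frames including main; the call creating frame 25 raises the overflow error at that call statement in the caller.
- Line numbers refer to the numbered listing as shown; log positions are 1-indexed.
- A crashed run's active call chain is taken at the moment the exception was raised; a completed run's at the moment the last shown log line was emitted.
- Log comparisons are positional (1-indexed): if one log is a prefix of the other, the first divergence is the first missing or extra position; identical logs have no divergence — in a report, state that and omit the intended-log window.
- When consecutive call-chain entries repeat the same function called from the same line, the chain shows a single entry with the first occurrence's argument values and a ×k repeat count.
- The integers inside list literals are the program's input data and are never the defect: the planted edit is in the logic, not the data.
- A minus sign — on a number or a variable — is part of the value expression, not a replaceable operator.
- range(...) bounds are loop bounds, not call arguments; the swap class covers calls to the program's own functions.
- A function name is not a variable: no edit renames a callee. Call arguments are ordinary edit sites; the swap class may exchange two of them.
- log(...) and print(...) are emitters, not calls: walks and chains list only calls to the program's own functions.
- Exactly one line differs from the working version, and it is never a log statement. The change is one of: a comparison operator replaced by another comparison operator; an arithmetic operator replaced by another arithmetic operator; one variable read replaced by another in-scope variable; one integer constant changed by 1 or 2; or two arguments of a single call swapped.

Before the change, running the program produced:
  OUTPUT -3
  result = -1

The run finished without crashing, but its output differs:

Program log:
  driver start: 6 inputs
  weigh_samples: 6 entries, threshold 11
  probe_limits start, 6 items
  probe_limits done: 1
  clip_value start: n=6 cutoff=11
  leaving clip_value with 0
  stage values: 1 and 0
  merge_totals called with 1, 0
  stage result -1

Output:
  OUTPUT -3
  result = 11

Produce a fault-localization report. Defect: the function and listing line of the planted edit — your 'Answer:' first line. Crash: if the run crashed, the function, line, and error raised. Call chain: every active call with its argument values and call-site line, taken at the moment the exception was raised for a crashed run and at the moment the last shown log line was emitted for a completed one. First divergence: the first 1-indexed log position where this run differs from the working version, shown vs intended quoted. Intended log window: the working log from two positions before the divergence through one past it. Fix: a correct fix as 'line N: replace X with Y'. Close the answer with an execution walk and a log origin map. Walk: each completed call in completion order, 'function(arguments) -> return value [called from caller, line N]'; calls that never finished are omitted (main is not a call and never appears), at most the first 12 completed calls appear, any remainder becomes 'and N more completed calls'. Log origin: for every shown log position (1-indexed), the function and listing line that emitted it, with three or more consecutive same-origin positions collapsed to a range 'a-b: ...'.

Answer: the defect is in main at line 40.
The tell: The two runs log identically and part ways only at the printed values.
Call chain: main.
First divergence: none — the logs agree in full.
Execution walk:
  probe_limits([11, 11, 1, 11, 9, 4]) -> 1  [called from weigh_samples, line 27]
  clip_value([11, 11, 1, 11, 9, 4], 11) -> 0  [called from weigh_samples, line 28]
  merge_totals(1, 0) -> -1  [called from weigh_samples, line 30]
  weigh_samples([11, 11, 1, 11, 9, 4], 11) -> -1  [called from main, line 36]
Log origins:
  1: emitted by main (line 35)
  2: emitted by weigh_samples (line 26)
  3: emitted by probe_limits (line 2)
  4: emitted by probe_limits (line 7)
  5: emitted by clip_value (line 11)
  6: emitted by clip_value (line 16)
  7: emitted by weigh_samples (line 29)
  8: emitted by merge_totals (line 20)
  9: emitted by main (line 37)
A correct fix: line 40: replace `mid` with `base`.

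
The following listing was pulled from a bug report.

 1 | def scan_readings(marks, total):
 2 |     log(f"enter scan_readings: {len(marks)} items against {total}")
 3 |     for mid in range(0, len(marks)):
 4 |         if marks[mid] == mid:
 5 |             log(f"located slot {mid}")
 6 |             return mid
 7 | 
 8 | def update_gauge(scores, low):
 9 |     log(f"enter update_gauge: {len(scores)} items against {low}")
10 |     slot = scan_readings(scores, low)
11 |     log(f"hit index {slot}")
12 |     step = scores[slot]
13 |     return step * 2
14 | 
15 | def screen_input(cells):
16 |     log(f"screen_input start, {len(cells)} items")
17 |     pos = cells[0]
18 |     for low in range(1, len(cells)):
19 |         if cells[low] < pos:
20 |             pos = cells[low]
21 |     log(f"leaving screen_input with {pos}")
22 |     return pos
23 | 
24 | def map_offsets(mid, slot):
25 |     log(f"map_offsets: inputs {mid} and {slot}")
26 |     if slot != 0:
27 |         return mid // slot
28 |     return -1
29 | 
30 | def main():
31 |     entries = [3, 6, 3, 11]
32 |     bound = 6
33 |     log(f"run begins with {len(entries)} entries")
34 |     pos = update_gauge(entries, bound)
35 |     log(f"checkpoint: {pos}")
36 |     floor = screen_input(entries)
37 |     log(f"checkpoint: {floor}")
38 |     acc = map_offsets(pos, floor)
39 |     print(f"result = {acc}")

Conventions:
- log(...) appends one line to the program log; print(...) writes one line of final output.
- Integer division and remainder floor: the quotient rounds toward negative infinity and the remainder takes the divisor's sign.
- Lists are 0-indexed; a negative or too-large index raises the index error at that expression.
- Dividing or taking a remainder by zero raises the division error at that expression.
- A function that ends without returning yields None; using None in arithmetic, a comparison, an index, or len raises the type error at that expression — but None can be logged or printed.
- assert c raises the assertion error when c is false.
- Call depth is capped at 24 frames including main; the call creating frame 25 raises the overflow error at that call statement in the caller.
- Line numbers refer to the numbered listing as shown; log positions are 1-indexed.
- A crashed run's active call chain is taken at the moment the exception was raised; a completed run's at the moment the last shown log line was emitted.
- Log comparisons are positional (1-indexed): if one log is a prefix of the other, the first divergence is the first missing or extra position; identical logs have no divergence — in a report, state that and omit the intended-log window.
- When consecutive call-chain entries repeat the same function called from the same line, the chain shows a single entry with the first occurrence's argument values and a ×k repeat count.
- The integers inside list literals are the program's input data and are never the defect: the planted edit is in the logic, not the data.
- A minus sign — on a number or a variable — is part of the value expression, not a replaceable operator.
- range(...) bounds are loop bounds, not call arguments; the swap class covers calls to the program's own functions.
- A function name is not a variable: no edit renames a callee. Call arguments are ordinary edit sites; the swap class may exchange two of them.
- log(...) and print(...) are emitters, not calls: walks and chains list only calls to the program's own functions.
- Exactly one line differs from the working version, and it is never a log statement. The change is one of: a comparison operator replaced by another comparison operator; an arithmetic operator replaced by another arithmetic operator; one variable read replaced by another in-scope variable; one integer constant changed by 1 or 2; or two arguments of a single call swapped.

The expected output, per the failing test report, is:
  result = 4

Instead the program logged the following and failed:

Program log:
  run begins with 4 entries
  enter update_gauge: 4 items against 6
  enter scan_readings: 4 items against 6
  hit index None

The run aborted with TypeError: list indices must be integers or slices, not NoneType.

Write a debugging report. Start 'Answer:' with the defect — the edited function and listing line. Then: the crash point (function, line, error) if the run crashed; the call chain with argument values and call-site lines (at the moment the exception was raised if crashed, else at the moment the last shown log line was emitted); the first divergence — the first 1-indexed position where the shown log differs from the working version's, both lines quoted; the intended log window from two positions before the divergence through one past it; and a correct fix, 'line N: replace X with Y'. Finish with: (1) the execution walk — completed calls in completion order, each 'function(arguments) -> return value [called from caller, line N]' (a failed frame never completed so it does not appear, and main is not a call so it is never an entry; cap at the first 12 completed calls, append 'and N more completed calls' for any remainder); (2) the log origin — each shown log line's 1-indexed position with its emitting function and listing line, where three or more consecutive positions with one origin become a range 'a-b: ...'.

Answer: the defect is in scan_readings at line 4.
Key observation: The earliest visible damage is log position 4 — 'hit index None' rather than the intended 'located slot 1'.
Crash: update_gauge, line 12, TypeError.
Call chain: main -> update_gauge([3, 6, 3, 11], 6) (called at line 34).
First divergence: at position 4 the run shows 'hit index None' where the working version logs 'located slot 1'.
Intended log window:
  2: enter update_gauge: 4 items against 6
  3: enter scan_readings: 4 items against 6
  4: located slot 1
  5: hit index 1
Execution walk:
  scan_readings([3, 6, 3, 11], 6) -> None  [called from update_gauge, line 10]
Log origins:
  1: logged in main at line 33
  2: logged in update_gauge at line 9
  3: logged in scan_readings at line 2
  4: logged in update_gauge at line 11
A correct fix: line 4: replace `marks[mid] == mid` with `marks[mid] == total`.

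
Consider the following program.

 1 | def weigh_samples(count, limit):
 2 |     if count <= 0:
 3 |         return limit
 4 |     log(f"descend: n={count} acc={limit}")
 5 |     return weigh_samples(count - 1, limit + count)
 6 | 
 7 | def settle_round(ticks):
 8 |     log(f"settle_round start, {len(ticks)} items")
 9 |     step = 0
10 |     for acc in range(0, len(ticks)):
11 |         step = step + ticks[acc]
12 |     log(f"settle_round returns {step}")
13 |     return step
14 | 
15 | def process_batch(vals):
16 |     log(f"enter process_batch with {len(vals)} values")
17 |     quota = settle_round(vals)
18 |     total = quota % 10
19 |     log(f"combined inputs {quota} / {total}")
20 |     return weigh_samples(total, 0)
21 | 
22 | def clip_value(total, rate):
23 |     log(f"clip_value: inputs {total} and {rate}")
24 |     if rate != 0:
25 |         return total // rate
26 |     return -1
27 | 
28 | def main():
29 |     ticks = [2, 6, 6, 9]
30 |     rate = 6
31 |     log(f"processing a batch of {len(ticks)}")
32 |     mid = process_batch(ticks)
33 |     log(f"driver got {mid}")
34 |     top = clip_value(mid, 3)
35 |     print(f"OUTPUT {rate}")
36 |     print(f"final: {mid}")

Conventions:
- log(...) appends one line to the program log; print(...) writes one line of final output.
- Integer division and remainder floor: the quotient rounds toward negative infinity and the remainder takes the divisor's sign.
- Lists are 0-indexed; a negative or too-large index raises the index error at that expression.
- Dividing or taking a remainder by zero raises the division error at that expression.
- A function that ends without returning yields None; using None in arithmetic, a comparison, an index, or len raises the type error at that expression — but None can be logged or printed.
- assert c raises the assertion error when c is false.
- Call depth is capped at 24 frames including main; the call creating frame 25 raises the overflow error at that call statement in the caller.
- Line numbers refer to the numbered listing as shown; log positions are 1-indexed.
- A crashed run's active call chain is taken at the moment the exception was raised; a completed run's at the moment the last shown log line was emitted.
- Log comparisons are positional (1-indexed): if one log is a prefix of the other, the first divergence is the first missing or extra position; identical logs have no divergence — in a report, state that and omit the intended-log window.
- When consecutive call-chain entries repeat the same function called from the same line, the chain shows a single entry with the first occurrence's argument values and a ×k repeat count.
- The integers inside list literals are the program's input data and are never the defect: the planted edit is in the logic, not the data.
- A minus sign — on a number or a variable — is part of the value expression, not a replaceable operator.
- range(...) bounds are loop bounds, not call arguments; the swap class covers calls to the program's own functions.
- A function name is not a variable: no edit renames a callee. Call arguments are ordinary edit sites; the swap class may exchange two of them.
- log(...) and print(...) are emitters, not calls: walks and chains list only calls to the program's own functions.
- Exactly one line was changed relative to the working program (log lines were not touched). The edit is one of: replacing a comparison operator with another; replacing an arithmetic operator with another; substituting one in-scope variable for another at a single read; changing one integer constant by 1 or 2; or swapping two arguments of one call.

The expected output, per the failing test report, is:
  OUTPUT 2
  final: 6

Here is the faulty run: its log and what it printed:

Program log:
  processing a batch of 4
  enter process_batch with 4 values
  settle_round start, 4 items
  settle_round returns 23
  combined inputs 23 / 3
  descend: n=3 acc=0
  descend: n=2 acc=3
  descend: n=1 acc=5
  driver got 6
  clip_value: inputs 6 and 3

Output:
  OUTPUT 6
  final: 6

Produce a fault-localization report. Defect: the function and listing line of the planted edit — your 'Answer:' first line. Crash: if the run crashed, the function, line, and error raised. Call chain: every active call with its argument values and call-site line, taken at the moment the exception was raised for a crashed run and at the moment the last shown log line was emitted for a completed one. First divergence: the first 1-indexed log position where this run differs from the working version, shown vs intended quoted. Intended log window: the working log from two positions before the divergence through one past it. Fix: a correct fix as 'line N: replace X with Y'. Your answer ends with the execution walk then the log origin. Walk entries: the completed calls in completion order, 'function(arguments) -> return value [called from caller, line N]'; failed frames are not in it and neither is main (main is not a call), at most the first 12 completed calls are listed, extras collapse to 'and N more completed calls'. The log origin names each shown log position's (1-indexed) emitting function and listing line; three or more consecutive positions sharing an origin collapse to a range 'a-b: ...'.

Answer: the defect is in main at line 35.
Core observation: The two runs log identically and part ways only at the printed values.
Call chain: main -> clip_value(6, 3) (called at line 34).
First divergence: none; the two logs match at every position.
Execution walk:
  settle_round([2, 6, 6, 9]) -> 23  [called from process_batch, line 17]
  weigh_samples(0, 6) -> 6  [called from weigh_samples, line 5]
  weigh_samples(1, 5) -> 6  [called from weigh_samples, line 5]
  weigh_samples(2, 3) -> 6  [called from weigh_samples, line 5]
  weigh_samples(3, 0) -> 6  [called from process_batch, line 20]
  process_batch([2, 6, 6, 9]) -> 6  [called from main, line 32]
  clip_value(6, 3) -> 2  [called from main, line 34]
Log line origins:
  1: emitted by main (line 31)
  2: emitted by process_batch (line 16)
  3: emitted by settle_round (line 8)
  4: emitted by settle_round (line 12)
  5: emitted by process_batch (line 19)
  6-8: emitted by weigh_samples (line 4)
  9: emitted by main (line 33)
  10: emitted by clip_value (line 23)
A correct fix: line 35: replace `rate` with `top`.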